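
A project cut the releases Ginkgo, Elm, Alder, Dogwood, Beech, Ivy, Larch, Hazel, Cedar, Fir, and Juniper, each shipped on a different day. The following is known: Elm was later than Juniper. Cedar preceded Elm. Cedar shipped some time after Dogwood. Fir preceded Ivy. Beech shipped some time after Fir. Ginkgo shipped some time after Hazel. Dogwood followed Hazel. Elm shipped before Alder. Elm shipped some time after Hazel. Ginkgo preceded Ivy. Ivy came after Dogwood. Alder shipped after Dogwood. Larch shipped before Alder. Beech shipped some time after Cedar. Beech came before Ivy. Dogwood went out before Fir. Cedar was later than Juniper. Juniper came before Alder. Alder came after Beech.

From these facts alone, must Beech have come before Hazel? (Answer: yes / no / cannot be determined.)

Tracing the constraints gives Hazel → Dogwood → Cedar → Beech, so Hazel must come before Beech.
That means Beech cannot be before Hazel.

no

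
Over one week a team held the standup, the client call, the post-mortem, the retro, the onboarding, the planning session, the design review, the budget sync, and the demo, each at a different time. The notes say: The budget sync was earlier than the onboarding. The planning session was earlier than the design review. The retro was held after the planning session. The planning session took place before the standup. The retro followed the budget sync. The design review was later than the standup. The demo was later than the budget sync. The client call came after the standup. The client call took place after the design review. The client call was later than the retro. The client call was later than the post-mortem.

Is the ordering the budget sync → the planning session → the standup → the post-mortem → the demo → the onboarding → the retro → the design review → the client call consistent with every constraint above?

yes

Check each stated constraint against the proposed order — e.g. the budget sync is ahead of the retro; the planning session is ahead of the design review. Every pair is in the required order; nothing is violated.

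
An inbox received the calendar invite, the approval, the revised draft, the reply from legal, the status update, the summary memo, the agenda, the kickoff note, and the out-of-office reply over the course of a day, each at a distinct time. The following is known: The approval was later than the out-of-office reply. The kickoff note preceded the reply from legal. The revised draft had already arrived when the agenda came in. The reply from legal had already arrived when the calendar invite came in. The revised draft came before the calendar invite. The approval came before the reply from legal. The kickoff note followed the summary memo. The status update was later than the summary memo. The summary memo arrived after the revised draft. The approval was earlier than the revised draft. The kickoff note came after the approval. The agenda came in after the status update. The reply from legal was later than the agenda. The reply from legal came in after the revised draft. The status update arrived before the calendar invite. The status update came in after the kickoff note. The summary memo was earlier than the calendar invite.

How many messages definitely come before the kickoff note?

Directly stated before the kickoff note: the approval and the summary memo.
The out-of-office reply reaches the kickoff note via the out-of-office reply → the approval → the kickoff note.
The revised draft reaches the kickoff note via the revised draft → the summary memo → the kickoff note.
No chain forces the status update (or any of the others) ahead of the kickoff note.
That's the approval, the out-of-office reply, the revised draft, and the summary memo — 4 in all.

4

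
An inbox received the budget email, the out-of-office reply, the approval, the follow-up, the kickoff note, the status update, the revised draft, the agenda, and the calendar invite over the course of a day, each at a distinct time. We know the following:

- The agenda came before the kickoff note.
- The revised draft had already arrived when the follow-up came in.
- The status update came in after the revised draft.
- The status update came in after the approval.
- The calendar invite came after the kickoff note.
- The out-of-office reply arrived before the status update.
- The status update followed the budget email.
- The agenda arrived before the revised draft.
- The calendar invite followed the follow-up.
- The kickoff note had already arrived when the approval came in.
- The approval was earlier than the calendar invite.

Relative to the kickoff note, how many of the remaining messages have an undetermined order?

Forced before the kickoff note: the agenda; forced after the kickoff note: the approval, the calendar invite, and the status update.
That leaves the budget email, the follow-up, the out-of-office reply, and the revised draft with no forced order relative to the kickoff note — 4.

4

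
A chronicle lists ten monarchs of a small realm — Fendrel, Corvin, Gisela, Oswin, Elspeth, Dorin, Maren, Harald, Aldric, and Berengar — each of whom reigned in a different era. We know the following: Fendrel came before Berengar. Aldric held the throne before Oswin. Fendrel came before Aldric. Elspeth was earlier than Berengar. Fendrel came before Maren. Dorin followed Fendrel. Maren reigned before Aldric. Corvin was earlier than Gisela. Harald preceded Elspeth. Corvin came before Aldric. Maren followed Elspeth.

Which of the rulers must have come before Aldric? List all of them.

Corvin, Elspeth, Fendrel, Harald, Maren

Directly stated before Aldric: Corvin, Fendrel, and Maren.
Elspeth reaches Aldric via Elspeth → Maren → Aldric.
Harald reaches Aldric via Harald → Elspeth → Maren → Aldric.
No chain forces Dorin (or any of the others) ahead of Aldric.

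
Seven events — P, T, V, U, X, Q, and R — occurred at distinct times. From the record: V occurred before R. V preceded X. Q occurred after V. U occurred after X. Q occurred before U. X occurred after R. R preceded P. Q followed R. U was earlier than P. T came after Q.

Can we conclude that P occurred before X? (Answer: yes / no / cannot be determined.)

Tracing the constraints gives X → U → P, so X must come before P.
That means P cannot be before X.

no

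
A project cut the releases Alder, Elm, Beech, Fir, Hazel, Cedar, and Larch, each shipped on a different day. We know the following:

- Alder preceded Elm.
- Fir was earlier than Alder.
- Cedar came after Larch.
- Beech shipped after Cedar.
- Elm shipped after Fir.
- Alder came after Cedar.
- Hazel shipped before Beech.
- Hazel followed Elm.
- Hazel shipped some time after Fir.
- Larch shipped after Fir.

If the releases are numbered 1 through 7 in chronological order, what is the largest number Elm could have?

5

Elm must come before Beech and Hazel — 2 releases forced after it.
Everything else can be placed before Elm in some valid order, so Elm can sit as late as position 7 − 2 = 5.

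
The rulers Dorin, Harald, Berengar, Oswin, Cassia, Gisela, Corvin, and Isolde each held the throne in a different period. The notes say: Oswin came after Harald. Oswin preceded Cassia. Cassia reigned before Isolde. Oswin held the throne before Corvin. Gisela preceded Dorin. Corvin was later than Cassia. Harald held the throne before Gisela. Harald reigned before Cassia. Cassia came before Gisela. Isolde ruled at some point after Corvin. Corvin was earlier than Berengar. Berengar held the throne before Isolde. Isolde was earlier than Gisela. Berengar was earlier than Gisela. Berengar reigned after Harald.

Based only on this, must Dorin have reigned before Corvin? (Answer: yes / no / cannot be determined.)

Tracing the constraints gives Corvin → Isolde → Gisela → Dorin, so Corvin must come before Dorin.
That means Dorin cannot be before Corvin.

no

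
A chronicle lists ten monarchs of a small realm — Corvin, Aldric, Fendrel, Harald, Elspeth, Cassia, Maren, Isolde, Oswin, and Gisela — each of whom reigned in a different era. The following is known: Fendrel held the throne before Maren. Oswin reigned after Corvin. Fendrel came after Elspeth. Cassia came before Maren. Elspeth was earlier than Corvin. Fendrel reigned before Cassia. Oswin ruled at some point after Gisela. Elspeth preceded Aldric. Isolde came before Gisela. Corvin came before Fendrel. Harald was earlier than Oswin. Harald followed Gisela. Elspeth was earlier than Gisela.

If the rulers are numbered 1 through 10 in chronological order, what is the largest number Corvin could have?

6

Corvin must come before Cassia, Fendrel, Maren, and Oswin — 4 rulers forced after them.
Everything else can be placed before Corvin in some valid order, so Corvin can sit as late as position 10 − 4 = 6.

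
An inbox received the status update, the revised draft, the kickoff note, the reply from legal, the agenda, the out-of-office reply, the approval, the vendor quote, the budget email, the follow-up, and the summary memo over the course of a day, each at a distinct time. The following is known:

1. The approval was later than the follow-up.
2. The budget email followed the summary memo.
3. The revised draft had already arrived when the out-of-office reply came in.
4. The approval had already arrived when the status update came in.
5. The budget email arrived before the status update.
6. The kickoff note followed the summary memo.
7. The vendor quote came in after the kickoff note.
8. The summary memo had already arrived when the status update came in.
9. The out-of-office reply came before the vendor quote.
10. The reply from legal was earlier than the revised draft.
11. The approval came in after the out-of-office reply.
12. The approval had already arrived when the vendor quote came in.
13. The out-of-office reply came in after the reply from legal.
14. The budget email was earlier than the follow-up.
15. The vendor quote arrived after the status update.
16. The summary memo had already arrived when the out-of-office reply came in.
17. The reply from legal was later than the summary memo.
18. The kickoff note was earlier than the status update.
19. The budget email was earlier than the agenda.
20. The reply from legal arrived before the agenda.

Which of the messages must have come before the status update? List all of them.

the approval, the budget email, the follow-up, the kickoff note, the out-of-office reply, the reply from legal, the revised draft, the summary memo

Directly stated before the status update: the approval, the budget email, the kickoff note, and the summary memo.
The follow-up reaches the status update via the follow-up → the approval → the status update.
The out-of-office reply reaches the status update via the out-of-office reply → the approval → the status update.
The reply from legal reaches the status update via the reply from legal → the out-of-office reply → the approval → the status update.
Likewise the revised draft reaches the status update by chaining the stated constraints.
No chain forces the vendor quote (or any of the others) ahead of the status update.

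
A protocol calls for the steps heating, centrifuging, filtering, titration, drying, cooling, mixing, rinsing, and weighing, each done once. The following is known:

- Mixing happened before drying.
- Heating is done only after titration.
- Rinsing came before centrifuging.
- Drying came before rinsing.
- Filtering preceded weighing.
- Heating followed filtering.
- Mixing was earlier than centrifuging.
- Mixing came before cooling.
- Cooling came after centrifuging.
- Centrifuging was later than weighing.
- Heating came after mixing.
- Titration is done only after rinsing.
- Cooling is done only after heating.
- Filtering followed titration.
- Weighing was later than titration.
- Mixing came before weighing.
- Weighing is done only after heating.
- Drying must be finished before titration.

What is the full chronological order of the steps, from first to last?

mixing, drying, rinsing, titration, filtering, heating, weighing, centrifuging, cooling

The constraints fix every adjacent pair, so only one ordering works:
mixing → drying → rinsing → titration → filtering → heating → weighing → centrifuging → cooling.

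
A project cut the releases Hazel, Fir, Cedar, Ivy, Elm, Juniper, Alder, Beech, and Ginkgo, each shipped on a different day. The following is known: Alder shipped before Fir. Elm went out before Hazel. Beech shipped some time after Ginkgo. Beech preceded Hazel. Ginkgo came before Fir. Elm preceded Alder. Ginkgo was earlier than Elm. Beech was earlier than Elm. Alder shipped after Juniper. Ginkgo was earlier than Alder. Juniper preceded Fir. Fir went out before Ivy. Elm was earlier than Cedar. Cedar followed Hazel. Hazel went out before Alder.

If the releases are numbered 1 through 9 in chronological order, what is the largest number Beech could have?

Beech must come before Alder, Cedar, Elm, Fir, Hazel, and Ivy — 6 releases forced after it.
Everything else can be placed before Beech in some valid order, so Beech can sit as late as position 9 − 6 = 3.

3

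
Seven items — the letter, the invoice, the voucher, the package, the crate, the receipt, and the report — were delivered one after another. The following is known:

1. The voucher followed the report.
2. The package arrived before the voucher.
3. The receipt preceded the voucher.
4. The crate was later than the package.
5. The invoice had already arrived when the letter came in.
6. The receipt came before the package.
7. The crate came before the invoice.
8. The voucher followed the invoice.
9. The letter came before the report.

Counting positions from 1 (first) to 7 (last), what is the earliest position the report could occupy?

The crate, the invoice, the letter, the package, and the receipt must all come before the report — 5 forced predecessors.
Nothing else is forced ahead of the report, so its earliest slot is position 5 + 1 = 6.

6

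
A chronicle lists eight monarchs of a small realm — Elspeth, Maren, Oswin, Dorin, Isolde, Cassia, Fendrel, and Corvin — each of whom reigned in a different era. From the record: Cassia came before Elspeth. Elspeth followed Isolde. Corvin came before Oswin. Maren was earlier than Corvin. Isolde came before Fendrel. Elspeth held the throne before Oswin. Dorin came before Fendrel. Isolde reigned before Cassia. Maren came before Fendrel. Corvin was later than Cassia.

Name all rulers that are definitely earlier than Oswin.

Cassia, Corvin, Elspeth, Isolde, Maren

Directly stated before Oswin: Corvin and Elspeth.
Cassia reaches Oswin via Cassia → Elspeth → Oswin.
Isolde reaches Oswin via Isolde → Elspeth → Oswin.
Maren reaches Oswin via Maren → Corvin → Oswin.
No chain forces Dorin (or any of the others) ahead of Oswin.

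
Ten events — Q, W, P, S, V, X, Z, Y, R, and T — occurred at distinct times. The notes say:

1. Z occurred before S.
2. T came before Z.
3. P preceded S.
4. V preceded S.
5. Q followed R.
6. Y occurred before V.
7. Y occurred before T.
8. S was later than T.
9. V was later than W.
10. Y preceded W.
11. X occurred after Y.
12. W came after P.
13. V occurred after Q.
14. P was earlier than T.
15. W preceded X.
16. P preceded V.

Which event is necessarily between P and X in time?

W

Tracing the constraints gives P → W → X, so W sits after P and before X.
No other event is forced both after P and before X.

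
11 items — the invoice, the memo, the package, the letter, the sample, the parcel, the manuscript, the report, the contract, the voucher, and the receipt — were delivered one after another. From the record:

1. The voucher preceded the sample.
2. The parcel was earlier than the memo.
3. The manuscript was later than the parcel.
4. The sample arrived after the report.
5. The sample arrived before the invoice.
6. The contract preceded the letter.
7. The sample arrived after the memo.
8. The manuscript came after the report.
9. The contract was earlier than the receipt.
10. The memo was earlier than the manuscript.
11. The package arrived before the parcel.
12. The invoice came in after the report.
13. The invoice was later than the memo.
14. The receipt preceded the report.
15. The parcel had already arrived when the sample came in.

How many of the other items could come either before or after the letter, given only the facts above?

Forced before the letter: the contract.
That leaves the invoice, the manuscript, the memo, the package, the parcel, the receipt, the report, the sample, and the voucher with no forced order relative to the letter — 9.

9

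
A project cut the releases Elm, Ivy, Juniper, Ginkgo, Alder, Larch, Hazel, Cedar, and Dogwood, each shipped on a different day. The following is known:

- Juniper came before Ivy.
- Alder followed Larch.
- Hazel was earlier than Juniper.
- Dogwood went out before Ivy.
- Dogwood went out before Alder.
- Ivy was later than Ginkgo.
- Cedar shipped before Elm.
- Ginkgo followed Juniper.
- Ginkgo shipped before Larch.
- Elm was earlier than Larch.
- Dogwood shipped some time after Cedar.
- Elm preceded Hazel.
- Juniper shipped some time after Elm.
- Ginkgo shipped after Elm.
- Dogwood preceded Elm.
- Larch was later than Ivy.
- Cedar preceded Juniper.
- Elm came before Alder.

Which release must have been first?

Cedar

Cedar has a chain of constraints placing it before every other release, so Cedar must be first.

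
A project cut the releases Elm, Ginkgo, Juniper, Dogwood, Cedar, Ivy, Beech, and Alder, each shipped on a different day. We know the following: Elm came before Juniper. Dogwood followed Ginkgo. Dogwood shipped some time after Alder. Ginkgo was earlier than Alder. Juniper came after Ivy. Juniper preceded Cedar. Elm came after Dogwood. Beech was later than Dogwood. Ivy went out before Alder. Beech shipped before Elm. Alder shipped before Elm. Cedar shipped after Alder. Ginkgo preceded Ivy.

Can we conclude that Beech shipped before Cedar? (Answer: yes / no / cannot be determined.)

Chain the constraints: Beech → Elm → Juniper → Cedar. Each link is directly stated, so Beech comes before Cedar.

yes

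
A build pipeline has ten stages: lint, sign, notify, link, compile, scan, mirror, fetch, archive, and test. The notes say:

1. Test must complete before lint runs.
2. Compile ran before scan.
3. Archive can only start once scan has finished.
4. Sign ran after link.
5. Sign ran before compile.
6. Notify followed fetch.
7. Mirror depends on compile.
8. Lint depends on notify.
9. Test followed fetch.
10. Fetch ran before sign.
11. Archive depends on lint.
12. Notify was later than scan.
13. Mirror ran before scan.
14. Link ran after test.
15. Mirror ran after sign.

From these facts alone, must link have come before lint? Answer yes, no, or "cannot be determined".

Chain the constraints: link → sign → compile → scan → notify → lint. Each link is directly stated, so link comes before lint.

yes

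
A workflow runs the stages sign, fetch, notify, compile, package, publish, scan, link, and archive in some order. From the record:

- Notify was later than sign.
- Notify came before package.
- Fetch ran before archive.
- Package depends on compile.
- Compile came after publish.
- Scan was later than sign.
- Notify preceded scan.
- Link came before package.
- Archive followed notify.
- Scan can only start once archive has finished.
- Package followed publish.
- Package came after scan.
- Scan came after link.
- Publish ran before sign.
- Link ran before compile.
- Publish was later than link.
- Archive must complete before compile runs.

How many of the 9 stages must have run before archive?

Directly stated before archive: fetch and notify.
Link reaches archive via link → publish → sign → notify → archive.
Publish reaches archive via publish → sign → notify → archive.
Sign reaches archive via sign → notify → archive.
No chain forces compile (or any of the others) ahead of archive.
That's fetch, link, notify, publish, and sign — 5 in all.

5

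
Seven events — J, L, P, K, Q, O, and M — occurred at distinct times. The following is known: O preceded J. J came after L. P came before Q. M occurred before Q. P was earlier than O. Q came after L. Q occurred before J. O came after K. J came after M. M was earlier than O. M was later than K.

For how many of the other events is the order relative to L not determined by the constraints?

Forced after L: J and Q.
That leaves K, M, O, and P with no forced order relative to L — 4.

4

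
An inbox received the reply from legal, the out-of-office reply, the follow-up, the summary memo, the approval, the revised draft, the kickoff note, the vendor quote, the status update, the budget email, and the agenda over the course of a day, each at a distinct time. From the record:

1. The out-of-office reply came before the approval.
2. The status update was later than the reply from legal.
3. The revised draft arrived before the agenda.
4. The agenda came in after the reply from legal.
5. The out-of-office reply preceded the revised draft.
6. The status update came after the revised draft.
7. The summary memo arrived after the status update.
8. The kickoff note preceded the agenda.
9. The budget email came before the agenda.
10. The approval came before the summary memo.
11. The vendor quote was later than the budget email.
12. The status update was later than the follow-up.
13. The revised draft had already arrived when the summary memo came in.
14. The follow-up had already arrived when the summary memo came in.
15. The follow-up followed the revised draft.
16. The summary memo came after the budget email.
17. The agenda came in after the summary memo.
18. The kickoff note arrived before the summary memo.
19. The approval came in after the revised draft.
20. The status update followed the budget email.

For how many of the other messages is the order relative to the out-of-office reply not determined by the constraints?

4

Forced after the out-of-office reply: the agenda, the approval, the follow-up, the revised draft, the status update, and the summary memo.
That leaves the budget email, the kickoff note, the reply from legal, and the vendor quote with no forced order relative to the out-of-office reply — 4.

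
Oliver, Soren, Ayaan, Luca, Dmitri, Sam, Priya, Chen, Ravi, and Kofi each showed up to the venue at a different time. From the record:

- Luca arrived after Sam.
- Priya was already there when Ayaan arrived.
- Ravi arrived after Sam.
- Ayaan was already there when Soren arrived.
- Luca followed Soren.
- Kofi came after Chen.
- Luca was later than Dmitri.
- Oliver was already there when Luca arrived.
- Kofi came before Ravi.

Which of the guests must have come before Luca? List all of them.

Ayaan, Dmitri, Oliver, Priya, Sam, Soren

Directly stated before Luca: Dmitri, Oliver, Sam, and Soren.
Ayaan reaches Luca via Ayaan → Soren → Luca.
Priya reaches Luca via Priya → Ayaan → Soren → Luca.
No chain forces Chen (or any of the others) ahead of Luca.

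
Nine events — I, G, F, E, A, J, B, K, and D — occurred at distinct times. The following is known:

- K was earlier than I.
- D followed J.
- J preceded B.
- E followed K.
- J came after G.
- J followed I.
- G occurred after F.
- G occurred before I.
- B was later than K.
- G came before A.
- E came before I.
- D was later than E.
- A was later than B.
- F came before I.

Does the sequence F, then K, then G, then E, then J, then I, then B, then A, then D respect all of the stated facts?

no

The constraints require I before J, but in the proposed sequence J appears ahead of I. That one violation is enough.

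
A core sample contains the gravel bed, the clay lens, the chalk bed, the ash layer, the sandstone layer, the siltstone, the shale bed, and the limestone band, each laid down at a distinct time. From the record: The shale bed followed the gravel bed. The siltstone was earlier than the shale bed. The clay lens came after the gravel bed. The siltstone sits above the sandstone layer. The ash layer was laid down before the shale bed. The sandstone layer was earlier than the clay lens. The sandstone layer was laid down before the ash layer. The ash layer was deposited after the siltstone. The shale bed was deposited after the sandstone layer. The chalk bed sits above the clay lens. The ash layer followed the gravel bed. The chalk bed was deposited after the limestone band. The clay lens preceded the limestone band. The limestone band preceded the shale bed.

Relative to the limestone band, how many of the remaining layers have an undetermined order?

Forced before the limestone band: the clay lens, the gravel bed, and the sandstone layer; forced after the limestone band: the chalk bed and the shale bed.
That leaves the ash layer and the siltstone with no forced order relative to the limestone band — 2.

2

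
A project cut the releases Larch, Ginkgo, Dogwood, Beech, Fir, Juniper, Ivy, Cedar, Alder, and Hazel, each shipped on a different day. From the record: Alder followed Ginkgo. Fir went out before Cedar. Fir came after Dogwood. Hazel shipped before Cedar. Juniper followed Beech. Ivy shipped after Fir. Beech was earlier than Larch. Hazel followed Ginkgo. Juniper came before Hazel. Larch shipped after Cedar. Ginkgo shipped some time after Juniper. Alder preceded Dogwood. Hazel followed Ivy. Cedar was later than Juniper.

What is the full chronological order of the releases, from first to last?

Beech, Juniper, Ginkgo, Alder, Dogwood, Fir, Ivy, Hazel, Cedar, Larch

The constraints fix every adjacent pair, so only one ordering works:
Beech → Juniper → Ginkgo → Alder → Dogwood → Fir → Ivy → Hazel → Cedar → Larch.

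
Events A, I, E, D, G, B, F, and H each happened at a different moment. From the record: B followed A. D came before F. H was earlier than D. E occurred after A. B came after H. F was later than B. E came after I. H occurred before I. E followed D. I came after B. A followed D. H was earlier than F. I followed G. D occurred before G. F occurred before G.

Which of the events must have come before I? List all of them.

Directly stated before I: B, G, and H.
A reaches I via A → B → I.
D reaches I via D → G → I.
F reaches I via F → G → I.

A, B, D, F, G, H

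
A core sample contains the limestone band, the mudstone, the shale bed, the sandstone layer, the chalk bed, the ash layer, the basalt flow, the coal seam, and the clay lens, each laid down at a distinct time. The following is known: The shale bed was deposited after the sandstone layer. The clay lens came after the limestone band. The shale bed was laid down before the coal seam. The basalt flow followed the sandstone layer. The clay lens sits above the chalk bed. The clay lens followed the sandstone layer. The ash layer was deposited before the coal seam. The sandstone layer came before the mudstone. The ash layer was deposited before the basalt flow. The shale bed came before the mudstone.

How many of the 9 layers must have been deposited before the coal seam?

Directly stated before the coal seam: the ash layer and the shale bed.
The sandstone layer reaches the coal seam via the sandstone layer → the shale bed → the coal seam.
That's the ash layer, the sandstone layer, and the shale bed — 3 in all.

3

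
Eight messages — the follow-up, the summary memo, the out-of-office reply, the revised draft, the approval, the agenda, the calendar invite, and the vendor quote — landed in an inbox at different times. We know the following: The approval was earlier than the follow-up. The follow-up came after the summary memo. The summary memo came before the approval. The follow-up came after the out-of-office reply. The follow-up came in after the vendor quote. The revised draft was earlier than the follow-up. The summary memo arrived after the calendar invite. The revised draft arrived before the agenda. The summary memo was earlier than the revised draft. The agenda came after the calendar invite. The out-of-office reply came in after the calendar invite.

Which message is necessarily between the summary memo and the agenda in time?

the revised draft

Tracing the constraints gives the summary memo → the revised draft → the agenda, so the revised draft sits after the summary memo and before the agenda.
No other message is forced both after the summary memo and before the agenda.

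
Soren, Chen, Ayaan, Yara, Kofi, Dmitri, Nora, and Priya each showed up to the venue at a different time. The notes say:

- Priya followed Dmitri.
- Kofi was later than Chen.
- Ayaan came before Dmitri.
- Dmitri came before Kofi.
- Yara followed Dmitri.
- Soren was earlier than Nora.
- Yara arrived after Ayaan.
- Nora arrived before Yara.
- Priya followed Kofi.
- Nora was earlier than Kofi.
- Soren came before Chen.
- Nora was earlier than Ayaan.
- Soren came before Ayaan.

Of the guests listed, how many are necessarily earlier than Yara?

Directly stated before Yara: Ayaan, Dmitri, and Nora.
Soren reaches Yara via Soren → Nora → Yara.
No chain forces Kofi (or any of the others) ahead of Yara.
That's Ayaan, Dmitri, Nora, and Soren — 4 in all.

4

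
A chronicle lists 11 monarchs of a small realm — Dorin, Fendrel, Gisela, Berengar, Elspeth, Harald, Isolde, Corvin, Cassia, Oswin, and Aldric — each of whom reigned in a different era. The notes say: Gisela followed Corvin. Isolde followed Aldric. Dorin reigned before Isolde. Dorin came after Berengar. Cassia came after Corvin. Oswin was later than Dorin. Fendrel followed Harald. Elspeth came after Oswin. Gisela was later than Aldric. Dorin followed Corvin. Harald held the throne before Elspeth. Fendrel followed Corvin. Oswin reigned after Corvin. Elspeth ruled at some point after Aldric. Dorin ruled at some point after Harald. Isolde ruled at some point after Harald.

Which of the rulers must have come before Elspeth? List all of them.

Aldric, Berengar, Corvin, Dorin, Harald, Oswin

Directly stated before Elspeth: Aldric, Harald, and Oswin.
Berengar reaches Elspeth via Berengar → Dorin → Oswin → Elspeth.
Corvin reaches Elspeth via Corvin → Oswin → Elspeth.
Dorin reaches Elspeth via Dorin → Oswin → Elspeth.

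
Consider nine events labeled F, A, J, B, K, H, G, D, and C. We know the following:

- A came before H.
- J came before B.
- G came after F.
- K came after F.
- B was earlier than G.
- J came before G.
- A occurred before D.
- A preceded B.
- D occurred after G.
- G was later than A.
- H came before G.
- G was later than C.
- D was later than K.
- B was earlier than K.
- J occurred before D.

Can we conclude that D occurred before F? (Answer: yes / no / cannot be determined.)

Tracing the constraints gives F → K → D, so F must come before D.
That means D cannot be before F.

no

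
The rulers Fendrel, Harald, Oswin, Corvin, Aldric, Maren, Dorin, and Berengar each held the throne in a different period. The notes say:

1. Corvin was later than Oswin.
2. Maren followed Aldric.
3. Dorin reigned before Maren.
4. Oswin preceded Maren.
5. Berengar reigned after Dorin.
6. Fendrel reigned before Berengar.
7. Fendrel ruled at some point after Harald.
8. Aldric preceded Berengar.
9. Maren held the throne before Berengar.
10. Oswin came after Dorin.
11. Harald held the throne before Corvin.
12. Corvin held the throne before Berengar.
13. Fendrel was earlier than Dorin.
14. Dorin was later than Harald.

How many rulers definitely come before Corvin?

Directly stated before Corvin: Harald and Oswin.
Dorin reaches Corvin via Dorin → Oswin → Corvin.
Fendrel reaches Corvin via Fendrel → Dorin → Oswin → Corvin.
No chain forces Maren (or any of the others) ahead of Corvin.
That's Dorin, Fendrel, Harald, and Oswin — 4 in all.

4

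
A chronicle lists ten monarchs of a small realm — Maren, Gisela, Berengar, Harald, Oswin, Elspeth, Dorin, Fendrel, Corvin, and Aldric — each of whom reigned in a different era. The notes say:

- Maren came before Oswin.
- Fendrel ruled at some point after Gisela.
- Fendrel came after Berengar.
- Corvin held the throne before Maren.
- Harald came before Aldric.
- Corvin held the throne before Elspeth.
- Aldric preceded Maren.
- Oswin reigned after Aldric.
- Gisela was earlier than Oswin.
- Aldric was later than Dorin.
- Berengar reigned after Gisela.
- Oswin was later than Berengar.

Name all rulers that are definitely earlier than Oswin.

Directly stated before Oswin: Aldric, Berengar, Gisela, and Maren.
Corvin reaches Oswin via Corvin → Maren → Oswin.
Dorin reaches Oswin via Dorin → Aldric → Oswin.
Harald reaches Oswin via Harald → Aldric → Oswin.

Aldric, Berengar, Corvin, Dorin, Gisela, Harald, Maren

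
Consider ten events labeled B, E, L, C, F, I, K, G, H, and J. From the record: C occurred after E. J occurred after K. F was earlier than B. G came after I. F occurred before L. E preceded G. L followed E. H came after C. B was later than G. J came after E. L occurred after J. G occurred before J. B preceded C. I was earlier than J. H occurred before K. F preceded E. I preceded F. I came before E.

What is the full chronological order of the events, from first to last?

The constraints fix every adjacent pair, so only one ordering works:
I → F → E → G → B → C → H → K → J → L.

I, F, E, G, B, C, H, K, J, L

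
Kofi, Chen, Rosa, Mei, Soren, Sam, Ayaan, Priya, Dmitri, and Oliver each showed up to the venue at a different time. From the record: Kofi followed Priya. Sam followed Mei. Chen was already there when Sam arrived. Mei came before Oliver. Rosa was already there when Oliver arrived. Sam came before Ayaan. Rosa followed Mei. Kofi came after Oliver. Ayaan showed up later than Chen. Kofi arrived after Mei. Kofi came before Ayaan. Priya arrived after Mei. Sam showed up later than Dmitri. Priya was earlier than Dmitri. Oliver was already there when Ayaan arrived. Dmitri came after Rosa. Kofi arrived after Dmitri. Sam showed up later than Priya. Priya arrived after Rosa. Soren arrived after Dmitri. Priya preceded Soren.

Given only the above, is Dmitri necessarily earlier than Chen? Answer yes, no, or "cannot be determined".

No chain of stated constraints runs from Dmitri to Chen, and none runs from Chen to Dmitri either.
So the relative order of Dmitri and Chen is not fixed by the given facts.

cannot be determined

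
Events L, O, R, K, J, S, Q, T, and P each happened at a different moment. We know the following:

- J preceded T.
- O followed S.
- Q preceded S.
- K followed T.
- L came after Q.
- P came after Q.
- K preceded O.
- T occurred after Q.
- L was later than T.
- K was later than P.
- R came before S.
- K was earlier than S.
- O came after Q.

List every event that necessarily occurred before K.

J, P, Q, T

Directly stated before K: P and T.
J reaches K via J → T → K.
Q reaches K via Q → T → K.
No chain forces R (or any of the others) ahead of K.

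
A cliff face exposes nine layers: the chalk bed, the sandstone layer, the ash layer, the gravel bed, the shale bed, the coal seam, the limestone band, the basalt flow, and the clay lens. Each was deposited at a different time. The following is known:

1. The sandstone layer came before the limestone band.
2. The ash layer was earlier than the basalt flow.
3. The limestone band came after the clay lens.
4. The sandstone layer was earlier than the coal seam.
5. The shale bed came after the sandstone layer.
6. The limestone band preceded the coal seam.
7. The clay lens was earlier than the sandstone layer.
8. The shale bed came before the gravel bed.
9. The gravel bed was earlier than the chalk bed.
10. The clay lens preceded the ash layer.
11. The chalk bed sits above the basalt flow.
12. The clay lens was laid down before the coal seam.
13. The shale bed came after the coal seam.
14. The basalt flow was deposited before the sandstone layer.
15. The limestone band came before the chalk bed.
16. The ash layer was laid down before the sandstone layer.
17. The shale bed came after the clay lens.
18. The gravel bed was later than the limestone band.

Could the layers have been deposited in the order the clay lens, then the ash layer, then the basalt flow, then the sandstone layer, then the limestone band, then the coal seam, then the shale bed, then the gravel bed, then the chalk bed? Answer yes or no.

Check each stated constraint against the proposed order — e.g. the clay lens is ahead of the shale bed; the basalt flow is ahead of the chalk bed. Every pair is in the required order; nothing is violated.

yes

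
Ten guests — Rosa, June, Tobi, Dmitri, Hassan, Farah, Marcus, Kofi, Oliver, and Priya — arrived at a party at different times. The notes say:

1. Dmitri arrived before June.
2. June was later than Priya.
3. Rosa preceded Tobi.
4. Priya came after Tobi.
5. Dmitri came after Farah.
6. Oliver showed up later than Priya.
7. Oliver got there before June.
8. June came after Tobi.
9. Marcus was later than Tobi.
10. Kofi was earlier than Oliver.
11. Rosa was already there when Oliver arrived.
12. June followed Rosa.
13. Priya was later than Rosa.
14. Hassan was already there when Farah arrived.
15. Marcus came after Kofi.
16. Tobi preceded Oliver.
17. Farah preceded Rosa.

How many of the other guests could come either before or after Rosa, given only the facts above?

Forced before Rosa: Farah and Hassan; forced after Rosa: June, Marcus, Oliver, Priya, and Tobi.
That leaves Dmitri and Kofi with no forced order relative to Rosa — 2.

2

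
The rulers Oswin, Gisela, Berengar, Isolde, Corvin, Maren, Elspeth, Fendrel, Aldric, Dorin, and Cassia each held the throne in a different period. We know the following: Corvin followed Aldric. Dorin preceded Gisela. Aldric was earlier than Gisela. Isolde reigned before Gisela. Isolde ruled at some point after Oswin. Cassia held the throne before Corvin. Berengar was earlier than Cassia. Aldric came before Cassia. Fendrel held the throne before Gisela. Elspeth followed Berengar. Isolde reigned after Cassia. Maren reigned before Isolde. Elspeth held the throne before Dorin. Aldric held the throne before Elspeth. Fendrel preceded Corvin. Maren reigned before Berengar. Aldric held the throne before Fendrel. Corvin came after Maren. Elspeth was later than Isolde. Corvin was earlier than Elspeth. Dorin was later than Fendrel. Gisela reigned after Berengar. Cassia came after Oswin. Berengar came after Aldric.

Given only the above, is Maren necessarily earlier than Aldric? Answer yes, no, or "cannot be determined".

cannot be determined

No chain of stated constraints runs from Maren to Aldric, and none runs from Aldric to Maren either.
So the relative order of Maren and Aldric is not fixed by the given facts.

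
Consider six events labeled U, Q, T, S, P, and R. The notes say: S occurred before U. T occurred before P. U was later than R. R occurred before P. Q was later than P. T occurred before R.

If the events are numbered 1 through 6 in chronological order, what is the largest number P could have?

5

P must come before Q — 1 event forced after it.
Everything else can be placed before P in some valid order, so P can sit as late as position 6 − 1 = 5.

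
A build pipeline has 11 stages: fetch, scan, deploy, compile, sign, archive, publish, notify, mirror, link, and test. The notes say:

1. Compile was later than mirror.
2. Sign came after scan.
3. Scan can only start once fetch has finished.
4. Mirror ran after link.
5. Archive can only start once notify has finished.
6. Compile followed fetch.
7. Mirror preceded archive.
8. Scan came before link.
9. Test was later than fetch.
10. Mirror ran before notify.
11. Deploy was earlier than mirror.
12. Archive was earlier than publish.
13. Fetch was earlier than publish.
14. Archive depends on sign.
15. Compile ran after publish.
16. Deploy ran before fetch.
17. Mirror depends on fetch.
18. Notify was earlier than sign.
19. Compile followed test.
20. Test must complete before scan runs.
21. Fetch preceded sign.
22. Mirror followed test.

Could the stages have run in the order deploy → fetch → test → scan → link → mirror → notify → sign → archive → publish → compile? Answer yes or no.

yes

Check each stated constraint against the proposed order — e.g. fetch is ahead of publish; fetch is ahead of compile. Every pair is in the required order; nothing is violated.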